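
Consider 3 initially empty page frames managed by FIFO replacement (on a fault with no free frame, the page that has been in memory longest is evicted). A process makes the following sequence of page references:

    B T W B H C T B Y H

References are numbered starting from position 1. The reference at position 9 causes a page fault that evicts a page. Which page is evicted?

pos 1: B → miss, frames (B)
pos 2: T → miss, frames (B T)
pos 3: W → miss, frames (B T W)
pos 4: B → hit
pos 5: H → miss, evict B, frames (T W H)
pos 6: C → miss, evict T, frames (W H C)
pos 7: T → miss, evict W, frames (H C T)
pos 8: B → miss, evict H, frames (C T B)
pos 9: Y → miss, evict C, frames (T B Y)
At position 9, page C is evicted.

C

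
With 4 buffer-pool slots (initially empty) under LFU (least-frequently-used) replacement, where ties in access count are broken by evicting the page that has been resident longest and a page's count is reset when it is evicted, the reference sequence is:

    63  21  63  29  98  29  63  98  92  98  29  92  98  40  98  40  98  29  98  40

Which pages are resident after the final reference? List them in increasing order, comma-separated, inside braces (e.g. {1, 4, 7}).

63 → fault, frames {63}
21 → fault, frames {63,21}
63 → hit
29 → fault, frames {63,21,29}
98 → fault, frames {63,21,29,98}
29 → hit
63 → hit
98 → hit
92 → fault, evict 21, frames {63,29,98,92}
98 → hit
29 → hit
92 → hit
98 → hit
40 → fault, evict 92, frames {63,29,98,40}
98 → hit
40 → hit
98 → hit
29 → hit
98 → hit
40 → hit

{29, 40, 63, 98}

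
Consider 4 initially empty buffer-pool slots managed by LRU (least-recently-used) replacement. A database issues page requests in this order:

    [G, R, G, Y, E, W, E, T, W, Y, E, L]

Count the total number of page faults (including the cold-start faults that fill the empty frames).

G → fault, frames [G]
R → fault, frames [G, R]
G → hit
Y → fault, frames [R, G, Y]
E → fault, frames [R, G, Y, E]
W → fault, evict R, frames [G, Y, E, W]
E → hit
T → fault, evict G, frames [Y, W, E, T]
W → hit
Y → hit
E → hit
L → fault, evict T, frames [W, Y, E, L]
Page faults: 7.

7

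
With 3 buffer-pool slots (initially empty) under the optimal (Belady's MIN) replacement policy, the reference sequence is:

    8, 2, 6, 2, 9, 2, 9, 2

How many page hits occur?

8: miss, frames (8)
2: miss, frames (8 2)
6: miss, frames (8 2 6)
2: hit
9: miss, evict 6, frames (8 2 9)
2: hit
9: hit
2: hit
Hits: 4.

4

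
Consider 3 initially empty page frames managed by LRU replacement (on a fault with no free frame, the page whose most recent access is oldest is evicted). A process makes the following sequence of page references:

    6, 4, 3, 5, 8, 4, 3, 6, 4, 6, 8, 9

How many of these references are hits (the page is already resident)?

6: miss, frames {6}
4: miss, frames {6,4}
3: miss, frames {6,4,3}
5: miss, evict 6, frames {4,3,5}
8: miss, evict 4, frames {3,5,8}
4: miss, evict 3, frames {5,8,4}
3: miss, evict 5, frames {8,4,3}
6: miss, evict 8, frames {4,3,6}
4: hit
6: hit
8: miss, evict 3, frames {4,6,8}
9: miss, evict 4, frames {6,8,9}
Hits: 2.

2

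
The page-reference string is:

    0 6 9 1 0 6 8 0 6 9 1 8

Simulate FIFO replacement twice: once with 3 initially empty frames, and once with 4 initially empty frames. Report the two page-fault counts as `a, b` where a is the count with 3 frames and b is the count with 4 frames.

3 frames: F F F F F F F . . F F . → 9 faults.
4 frames: F F F F . . F F F F F F → 10 faults.
10 > 9: adding a frame increased faults — Belady's anomaly.

9, 10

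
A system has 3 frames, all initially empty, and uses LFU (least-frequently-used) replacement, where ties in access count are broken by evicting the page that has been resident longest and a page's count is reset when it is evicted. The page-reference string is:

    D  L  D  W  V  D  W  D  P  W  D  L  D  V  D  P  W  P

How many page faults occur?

8

D → miss, frames {D}
L → miss, frames {D,L}
D → hit
W → miss, frames {D,L,W}
V → miss, evict L, frames {D,W,V}
D → hit
W → hit
D → hit
P → miss, evict V, frames {D,W,P}
W → hit
D → hit
L → miss, evict P, frames {D,W,L}
D → hit
V → miss, evict L, frames {D,W,V}
D → hit
P → miss, evict V, frames {D,W,P}
W → hit
P → hit
Page faults: 8.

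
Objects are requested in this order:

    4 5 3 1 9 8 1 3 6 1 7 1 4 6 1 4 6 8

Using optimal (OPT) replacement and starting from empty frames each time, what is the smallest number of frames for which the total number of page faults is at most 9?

4

f=1: 18 faults
f=2: 13 faults
f=3: 10 faults
f=4: 9 faults
f=5: 8 faults
f=6: 8 faults
f=7: 8 faults
f=8: 8 faults
Smallest f with faults ≤ 9 is 4.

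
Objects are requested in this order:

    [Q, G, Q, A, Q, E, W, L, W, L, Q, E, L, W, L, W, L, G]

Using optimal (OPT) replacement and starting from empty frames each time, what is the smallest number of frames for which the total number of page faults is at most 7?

f=1: 18 faults
f=2: 10 faults
f=3: 8 faults
f=4: 7 faults
f=5: 6 faults
f=6: 6 faults
Smallest f with faults ≤ 7 is 4.

4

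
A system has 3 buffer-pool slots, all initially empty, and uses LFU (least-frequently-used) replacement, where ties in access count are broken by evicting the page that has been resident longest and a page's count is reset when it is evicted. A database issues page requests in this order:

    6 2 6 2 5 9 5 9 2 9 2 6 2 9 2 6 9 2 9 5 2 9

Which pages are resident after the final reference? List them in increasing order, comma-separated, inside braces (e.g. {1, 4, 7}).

{2, 5, 9}

6: miss, frames [6]
2: miss, frames [6, 2]
6: hit
2: hit
5: miss, frames [6, 2, 5]
9: miss, evict 5, frames [6, 2, 9]
5: miss, evict 9, frames [6, 2, 5]
9: miss, evict 5, frames [6, 2, 9]
2: hit
9: hit
2: hit
6: hit
2: hit
9: hit
2: hit
6: hit
9: hit
2: hit
9: hit
5: miss, evict 6, frames [2, 9, 5]
2: hit
9: hit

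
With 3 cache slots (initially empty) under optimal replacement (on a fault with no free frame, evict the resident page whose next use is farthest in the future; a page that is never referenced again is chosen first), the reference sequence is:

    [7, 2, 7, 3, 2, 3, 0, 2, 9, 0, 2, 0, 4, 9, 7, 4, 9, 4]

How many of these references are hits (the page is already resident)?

7: miss, frames (7)
2: miss, frames (7 2)
7: hit
3: miss, frames (7 2 3)
2: hit
3: hit
0: miss, evict 3, frames (7 2 0)
2: hit
9: miss, evict 7, frames (2 0 9)
0: hit
2: hit
0: hit
4: miss, evict 0, frames (2 9 4)
9: hit
7: miss, evict 2, frames (9 4 7)
4: hit
9: hit
4: hit
Hits: 11.

11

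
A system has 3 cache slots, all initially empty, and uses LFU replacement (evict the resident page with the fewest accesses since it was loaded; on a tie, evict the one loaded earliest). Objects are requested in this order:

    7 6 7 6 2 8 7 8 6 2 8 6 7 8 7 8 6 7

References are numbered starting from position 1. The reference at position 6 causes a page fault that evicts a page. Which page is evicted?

pos 1: 7: fault, frames {7}
pos 2: 6: fault, frames {7,6}
pos 3: 7: hit
pos 4: 6: hit
pos 5: 2: fault, frames {7,6,2}
pos 6: 8: fault, evict 2, frames {7,6,8}
At position 6, page 2 is evicted.

2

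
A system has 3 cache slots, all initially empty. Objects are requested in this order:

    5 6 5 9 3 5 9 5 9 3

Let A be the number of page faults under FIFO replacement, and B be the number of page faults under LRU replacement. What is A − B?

1

Under FIFO: F F . F F F . . . . → 5 faults.
Under LRU: F F . F F . . . . . → 4 faults.
A − B = 5 − 4 = 1.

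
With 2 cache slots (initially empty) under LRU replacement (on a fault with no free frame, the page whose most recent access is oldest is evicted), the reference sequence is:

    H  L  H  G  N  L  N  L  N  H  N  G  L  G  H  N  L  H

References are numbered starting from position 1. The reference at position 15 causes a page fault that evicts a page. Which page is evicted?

L

pos 1: H -> fault, frames {H}
pos 2: L -> fault, frames {H,L}
pos 3: H -> hit
pos 4: G -> fault, evict L, frames {H,G}
pos 5: N -> fault, evict H, frames {G,N}
pos 6: L -> fault, evict G, frames {N,L}
pos 7: N -> hit
pos 8: L -> hit
pos 9: N -> hit
pos 10: H -> fault, evict L, frames {N,H}
pos 11: N -> hit
pos 12: G -> fault, evict H, frames {N,G}
pos 13: L -> fault, evict N, frames {G,L}
pos 14: G -> hit
pos 15: H -> fault, evict L, frames {G,H}
At position 15, page L is evicted.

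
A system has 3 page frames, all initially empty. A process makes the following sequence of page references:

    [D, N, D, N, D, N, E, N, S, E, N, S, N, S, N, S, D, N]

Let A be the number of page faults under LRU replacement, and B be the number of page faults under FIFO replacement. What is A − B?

-1

Under LRU: F F . . . . F . F . . . . . . . F . → 5 faults.
Under FIFO: F F . . . . F . F . . . . . . . F F → 6 faults.
A − B = 5 − 6 = -1.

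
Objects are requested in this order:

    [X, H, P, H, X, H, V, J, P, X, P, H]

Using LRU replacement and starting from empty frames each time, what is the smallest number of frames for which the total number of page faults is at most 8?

3

f=1: 12 faults
f=2: 9 faults
f=3: 8 faults
f=4: 8 faults
f=5: 5 faults
Smallest f with faults ≤ 8 is 3.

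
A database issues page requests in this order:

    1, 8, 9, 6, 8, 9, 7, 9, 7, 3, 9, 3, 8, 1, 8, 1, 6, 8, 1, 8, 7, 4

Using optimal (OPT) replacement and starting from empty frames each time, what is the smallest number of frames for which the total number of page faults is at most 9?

4

f=1: 22 faults
f=2: 13 faults
f=3: 10 faults
f=4: 9 faults
f=5: 8 faults
f=6: 7 faults
f=7: 7 faults
Smallest f with faults ≤ 9 is 4.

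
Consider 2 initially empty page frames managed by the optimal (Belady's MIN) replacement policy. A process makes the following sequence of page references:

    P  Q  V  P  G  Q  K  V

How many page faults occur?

P -> miss, frames [P]
Q -> miss, frames [P, Q]
V -> miss, evict Q, frames [P, V]
P -> hit
G -> miss, evict P, frames [V, G]
Q -> miss, evict G, frames [V, Q]
K -> miss, evict Q, frames [V, K]
V -> hit
Page faults: 6.

6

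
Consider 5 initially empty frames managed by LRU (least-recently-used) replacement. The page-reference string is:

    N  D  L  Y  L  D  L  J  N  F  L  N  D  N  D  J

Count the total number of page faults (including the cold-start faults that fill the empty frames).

6

N -> fault, frames (N)
D -> fault, frames (N D)
L -> fault, frames (N D L)
Y -> fault, frames (N D L Y)
L -> hit
D -> hit
L -> hit
J -> fault, frames (N Y D L J)
N -> hit
F -> fault, evict Y, frames (D L J N F)
L -> hit
N -> hit
D -> hit
N -> hit
D -> hit
J -> hit
Page faults: 6.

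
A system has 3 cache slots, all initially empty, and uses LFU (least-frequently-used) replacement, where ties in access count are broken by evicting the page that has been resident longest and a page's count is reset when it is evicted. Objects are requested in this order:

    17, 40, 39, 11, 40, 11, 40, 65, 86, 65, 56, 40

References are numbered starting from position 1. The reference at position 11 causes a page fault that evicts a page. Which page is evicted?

pos 1: 17: miss, frames {17}
pos 2: 40: miss, frames {17,40}
pos 3: 39: miss, frames {17,40,39}
pos 4: 11: miss, evict 17, frames {40,39,11}
pos 5: 40: hit
pos 6: 11: hit
pos 7: 40: hit
pos 8: 65: miss, evict 39, frames {40,11,65}
pos 9: 86: miss, evict 65, frames {40,11,86}
pos 10: 65: miss, evict 86, frames {40,11,65}
pos 11: 56: miss, evict 65, frames {40,11,56}
At position 11, page 65 is evicted.

65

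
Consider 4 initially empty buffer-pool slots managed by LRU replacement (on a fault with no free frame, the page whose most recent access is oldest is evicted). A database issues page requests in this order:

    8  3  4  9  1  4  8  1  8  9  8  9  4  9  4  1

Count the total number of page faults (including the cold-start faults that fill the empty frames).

8 → fault, frames {8}
3 → fault, frames {8,3}
4 → fault, frames {8,3,4}
9 → fault, frames {8,3,4,9}
1 → fault, evict 8, frames {3,4,9,1}
4 → hit
8 → fault, evict 3, frames {9,1,4,8}
1 → hit
8 → hit
9 → hit
8 → hit
9 → hit
4 → hit
9 → hit
4 → hit
1 → hit
Page faults: 6.

6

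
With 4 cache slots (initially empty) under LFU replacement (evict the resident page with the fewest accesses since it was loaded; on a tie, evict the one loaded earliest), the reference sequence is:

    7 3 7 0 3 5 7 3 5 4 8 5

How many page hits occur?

6

7 -> fault, frames (7)
3 -> fault, frames (7 3)
7 -> hit
0 -> fault, frames (7 3 0)
3 -> hit
5 -> fault, frames (7 3 0 5)
7 -> hit
3 -> hit
5 -> hit
4 -> fault, evict 0, frames (7 3 5 4)
8 -> fault, evict 4, frames (7 3 5 8)
5 -> hit
Hits: 6.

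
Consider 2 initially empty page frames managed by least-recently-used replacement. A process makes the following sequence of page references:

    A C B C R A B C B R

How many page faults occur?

A: fault, frames (A)
C: fault, frames (A C)
B: fault, evict A, frames (C B)
C: hit
R: fault, evict B, frames (C R)
A: fault, evict C, frames (R A)
B: fault, evict R, frames (A B)
C: fault, evict A, frames (B C)
B: hit
R: fault, evict C, frames (B R)
Page faults: 8.

8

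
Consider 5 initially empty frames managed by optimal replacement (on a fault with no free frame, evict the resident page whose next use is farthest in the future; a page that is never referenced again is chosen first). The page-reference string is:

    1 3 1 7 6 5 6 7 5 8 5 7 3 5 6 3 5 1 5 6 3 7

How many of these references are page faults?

1 -> fault, frames {1}
3 -> fault, frames {1,3}
1 -> hit
7 -> fault, frames {1,3,7}
6 -> fault, frames {1,3,7,6}
5 -> fault, frames {1,3,7,6,5}
6 -> hit
7 -> hit
5 -> hit
8 -> fault, evict 1, frames {3,7,6,5,8}
5 -> hit
7 -> hit
3 -> hit
5 -> hit
6 -> hit
3 -> hit
5 -> hit
1 -> fault, evict 8, frames {3,7,6,5,1}
5 -> hit
6 -> hit
3 -> hit
7 -> hit
Page faults: 7.

7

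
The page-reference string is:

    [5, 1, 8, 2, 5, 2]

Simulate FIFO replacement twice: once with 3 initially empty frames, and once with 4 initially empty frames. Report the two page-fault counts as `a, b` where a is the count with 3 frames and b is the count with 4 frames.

3 frames: F F F F F . → 5 faults.
4 frames: F F F F . . → 4 faults.
4 < 5: adding a frame reduced faults, as is typical.

5, 4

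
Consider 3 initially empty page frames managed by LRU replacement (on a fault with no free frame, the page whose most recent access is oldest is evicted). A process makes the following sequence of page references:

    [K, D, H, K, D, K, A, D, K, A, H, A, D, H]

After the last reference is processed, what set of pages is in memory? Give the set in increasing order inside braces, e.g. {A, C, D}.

{A, D, H}

K -> miss, frames (K)
D -> miss, frames (K D)
H -> miss, frames (K D H)
K -> hit
D -> hit
K -> hit
A -> miss, evict H, frames (D K A)
D -> hit
K -> hit
A -> hit
H -> miss, evict D, frames (K A H)
A -> hit
D -> miss, evict K, frames (H A D)
H -> hit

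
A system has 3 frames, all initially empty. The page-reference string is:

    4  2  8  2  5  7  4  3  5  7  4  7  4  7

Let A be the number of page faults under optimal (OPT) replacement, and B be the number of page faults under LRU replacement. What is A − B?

Under OPT: F F F . F F . F . . F . . . → 7 faults.
Under LRU: F F F . F F F F F F F . . . → 10 faults.
A − B = 7 − 10 = -3.

-3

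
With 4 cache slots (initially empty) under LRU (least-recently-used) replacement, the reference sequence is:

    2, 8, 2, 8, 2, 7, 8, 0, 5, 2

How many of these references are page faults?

2 → miss, frames (2)
8 → miss, frames (2 8)
2 → hit
8 → hit
2 → hit
7 → miss, frames (8 2 7)
8 → hit
0 → miss, frames (2 7 8 0)
5 → miss, evict 2, frames (7 8 0 5)
2 → miss, evict 7, frames (8 0 5 2)
Page faults: 6.

6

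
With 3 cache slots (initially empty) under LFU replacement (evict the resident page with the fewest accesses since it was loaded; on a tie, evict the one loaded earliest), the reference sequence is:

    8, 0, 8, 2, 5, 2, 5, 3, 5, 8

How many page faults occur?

8 -> fault, frames {8}
0 -> fault, frames {8,0}
8 -> hit
2 -> fault, frames {8,0,2}
5 -> fault, evict 0, frames {8,2,5}
2 -> hit
5 -> hit
3 -> fault, evict 8, frames {2,5,3}
5 -> hit
8 -> fault, evict 3, frames {2,5,8}
Page faults: 6.

6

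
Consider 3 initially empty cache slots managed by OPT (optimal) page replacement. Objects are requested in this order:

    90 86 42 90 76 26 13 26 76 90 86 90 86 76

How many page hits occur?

6

90: fault, frames [90]
86: fault, frames [90, 86]
42: fault, frames [90, 86, 42]
90: hit
76: fault, evict 42, frames [90, 86, 76]
26: fault, evict 86, frames [90, 76, 26]
13: fault, evict 90, frames [76, 26, 13]
26: hit
76: hit
90: fault, evict 13, frames [76, 26, 90]
86: fault, evict 26, frames [76, 90, 86]
90: hit
86: hit
76: hit
Hits: 6.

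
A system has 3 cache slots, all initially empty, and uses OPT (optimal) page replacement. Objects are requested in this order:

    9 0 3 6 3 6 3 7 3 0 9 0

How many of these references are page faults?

6

9: miss, frames [9]
0: miss, frames [9, 0]
3: miss, frames [9, 0, 3]
6: miss, evict 9, frames [0, 3, 6]
3: hit
6: hit
3: hit
7: miss, evict 6, frames [0, 3, 7]
3: hit
0: hit
9: miss, evict 7, frames [0, 3, 9]
0: hit
Page faults: 6.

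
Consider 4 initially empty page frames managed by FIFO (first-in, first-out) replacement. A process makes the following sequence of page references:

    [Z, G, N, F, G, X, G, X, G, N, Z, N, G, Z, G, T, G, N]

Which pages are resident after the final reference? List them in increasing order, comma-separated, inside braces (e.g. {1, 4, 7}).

Z: miss, frames {Z}
G: miss, frames {Z,G}
N: miss, frames {Z,G,N}
F: miss, frames {Z,G,N,F}
G: hit
X: miss, evict Z, frames {G,N,F,X}
G: hit
X: hit
G: hit
N: hit
Z: miss, evict G, frames {N,F,X,Z}
N: hit
G: miss, evict N, frames {F,X,Z,G}
Z: hit
G: hit
T: miss, evict F, frames {X,Z,G,T}
G: hit
N: miss, evict X, frames {Z,G,T,N}

{G, N, T, Z}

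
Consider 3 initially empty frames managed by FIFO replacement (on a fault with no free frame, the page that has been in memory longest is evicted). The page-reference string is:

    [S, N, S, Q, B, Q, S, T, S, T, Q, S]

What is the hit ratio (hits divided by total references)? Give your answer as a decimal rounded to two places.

S -> fault, frames (S)
N -> fault, frames (S N)
S -> hit
Q -> fault, frames (S N Q)
B -> fault, evict S, frames (N Q B)
Q -> hit
S -> fault, evict N, frames (Q B S)
T -> fault, evict Q, frames (B S T)
S -> hit
T -> hit
Q -> fault, evict B, frames (S T Q)
S -> hit
Hits: 5 of 12 references → 5/12 = 0.4167.

0.42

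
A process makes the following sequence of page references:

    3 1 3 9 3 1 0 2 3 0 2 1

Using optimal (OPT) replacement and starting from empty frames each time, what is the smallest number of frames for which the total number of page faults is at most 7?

3

f=1: 12 faults
f=2: 8 faults
f=3: 6 faults
f=4: 5 faults
f=5: 5 faults
Smallest f with faults ≤ 7 is 3.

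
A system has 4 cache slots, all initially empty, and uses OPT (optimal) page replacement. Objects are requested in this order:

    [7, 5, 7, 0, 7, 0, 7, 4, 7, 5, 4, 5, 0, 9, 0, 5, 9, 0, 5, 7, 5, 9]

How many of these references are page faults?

5

7 -> fault, frames {7}
5 -> fault, frames {7,5}
7 -> hit
0 -> fault, frames {7,5,0}
7 -> hit
0 -> hit
7 -> hit
4 -> fault, frames {7,5,0,4}
7 -> hit
5 -> hit
4 -> hit
5 -> hit
0 -> hit
9 -> fault, evict 4, frames {7,5,0,9}
0 -> hit
5 -> hit
9 -> hit
0 -> hit
5 -> hit
7 -> hit
5 -> hit
9 -> hit
Page faults: 5.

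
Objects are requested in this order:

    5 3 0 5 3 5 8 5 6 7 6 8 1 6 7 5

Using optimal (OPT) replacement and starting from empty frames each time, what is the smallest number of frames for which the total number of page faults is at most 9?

3

f=1: 16 faults
f=2: 11 faults
f=3: 8 faults
f=4: 7 faults
f=5: 7 faults
f=6: 7 faults
f=7: 7 faults
Smallest f with faults ≤ 9 is 3.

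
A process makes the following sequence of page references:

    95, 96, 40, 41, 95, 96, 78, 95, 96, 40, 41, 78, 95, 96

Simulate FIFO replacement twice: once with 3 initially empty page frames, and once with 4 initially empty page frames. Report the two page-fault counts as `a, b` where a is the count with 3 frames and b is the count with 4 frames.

3 frames: F F F F F F F . . F F . F F → 11 faults.
4 frames: F F F F . . F F F F F F F F → 12 faults.
12 > 11: adding a frame increased faults — Belady's anomaly.

11, 12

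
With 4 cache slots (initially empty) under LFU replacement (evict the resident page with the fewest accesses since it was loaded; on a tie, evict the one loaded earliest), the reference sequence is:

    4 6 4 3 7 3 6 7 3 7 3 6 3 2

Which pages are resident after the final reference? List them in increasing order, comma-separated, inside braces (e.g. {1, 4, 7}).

{2, 3, 6, 7}

4: miss, frames {4}
6: miss, frames {4,6}
4: hit
3: miss, frames {4,6,3}
7: miss, frames {4,6,3,7}
3: hit
6: hit
7: hit
3: hit
7: hit
3: hit
6: hit
3: hit
2: miss, evict 4, frames {6,3,7,2}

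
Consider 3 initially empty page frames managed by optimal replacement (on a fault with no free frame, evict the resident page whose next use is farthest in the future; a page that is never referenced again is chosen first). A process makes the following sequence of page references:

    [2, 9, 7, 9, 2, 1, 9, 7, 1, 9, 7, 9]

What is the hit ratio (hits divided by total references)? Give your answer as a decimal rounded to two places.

2 -> miss, frames [2]
9 -> miss, frames [2, 9]
7 -> miss, frames [2, 9, 7]
9 -> hit
2 -> hit
1 -> miss, evict 2, frames [9, 7, 1]
9 -> hit
7 -> hit
1 -> hit
9 -> hit
7 -> hit
9 -> hit
Hits: 8 of 12 references → 8/12 = 0.6667.

0.67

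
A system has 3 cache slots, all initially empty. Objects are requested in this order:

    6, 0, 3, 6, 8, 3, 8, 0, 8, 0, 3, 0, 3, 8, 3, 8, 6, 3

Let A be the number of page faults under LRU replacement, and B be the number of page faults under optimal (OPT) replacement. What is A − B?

1

Under LRU: F F F . F . . F . . . . . . . . F . → 6 faults.
Under OPT: F F F . F . . . . . . . . . . . F . → 5 faults.
A − B = 6 − 5 = 1.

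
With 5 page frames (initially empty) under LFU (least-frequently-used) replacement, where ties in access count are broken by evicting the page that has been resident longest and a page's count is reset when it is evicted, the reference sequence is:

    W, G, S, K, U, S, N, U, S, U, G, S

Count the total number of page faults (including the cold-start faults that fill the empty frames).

W: miss, frames (W)
G: miss, frames (W G)
S: miss, frames (W G S)
K: miss, frames (W G S K)
U: miss, frames (W G S K U)
S: hit
N: miss, evict W, frames (G S K U N)
U: hit
S: hit
U: hit
G: hit
S: hit
Page faults: 6.

6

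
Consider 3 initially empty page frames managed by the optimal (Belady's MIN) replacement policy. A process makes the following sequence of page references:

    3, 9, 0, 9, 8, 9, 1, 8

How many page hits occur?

3

3 → fault, frames (3)
9 → fault, frames (3 9)
0 → fault, frames (3 9 0)
9 → hit
8 → fault, evict 0, frames (3 9 8)
9 → hit
1 → fault, evict 9, frames (3 8 1)
8 → hit
Hits: 3.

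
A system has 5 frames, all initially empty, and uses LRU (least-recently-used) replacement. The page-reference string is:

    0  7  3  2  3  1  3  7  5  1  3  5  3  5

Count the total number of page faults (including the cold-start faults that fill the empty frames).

0 → fault, frames [0]
7 → fault, frames [0, 7]
3 → fault, frames [0, 7, 3]
2 → fault, frames [0, 7, 3, 2]
3 → hit
1 → fault, frames [0, 7, 2, 3, 1]
3 → hit
7 → hit
5 → fault, evict 0, frames [2, 1, 3, 7, 5]
1 → hit
3 → hit
5 → hit
3 → hit
5 → hit
Page faults: 6.

6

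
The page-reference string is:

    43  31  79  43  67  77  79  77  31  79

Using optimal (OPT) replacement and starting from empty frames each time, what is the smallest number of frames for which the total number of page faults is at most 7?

f=1: 10 faults
f=2: 6 faults
f=3: 5 faults
f=4: 5 faults
f=5: 5 faults
Smallest f with faults ≤ 7 is 2.

2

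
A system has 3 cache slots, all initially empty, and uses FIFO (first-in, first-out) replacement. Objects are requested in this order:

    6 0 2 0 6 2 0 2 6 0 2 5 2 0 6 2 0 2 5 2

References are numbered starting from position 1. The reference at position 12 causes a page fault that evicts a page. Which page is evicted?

6

pos 1: 6 → fault, frames (6)
pos 2: 0 → fault, frames (6 0)
pos 3: 2 → fault, frames (6 0 2)
pos 4: 0 → hit
pos 5: 6 → hit
pos 6: 2 → hit
pos 7: 0 → hit
pos 8: 2 → hit
pos 9: 6 → hit
pos 10: 0 → hit
pos 11: 2 → hit
pos 12: 5 → fault, evict 6, frames (0 2 5)
At position 12, page 6 is evicted.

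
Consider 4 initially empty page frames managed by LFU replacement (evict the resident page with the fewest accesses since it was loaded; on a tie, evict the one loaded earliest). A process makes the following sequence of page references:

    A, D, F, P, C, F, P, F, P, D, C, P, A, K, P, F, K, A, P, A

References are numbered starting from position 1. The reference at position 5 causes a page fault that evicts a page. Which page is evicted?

A

pos 1: A: fault, frames {A}
pos 2: D: fault, frames {A,D}
pos 3: F: fault, frames {A,D,F}
pos 4: P: fault, frames {A,D,F,P}
pos 5: C: fault, evict A, frames {D,F,P,C}
At position 5, page A is evicted.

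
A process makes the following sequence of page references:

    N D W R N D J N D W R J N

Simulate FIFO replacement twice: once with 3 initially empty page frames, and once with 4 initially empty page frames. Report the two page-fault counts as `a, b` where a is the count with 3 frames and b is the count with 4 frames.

3 frames: F F F F F F F . . F F . F → 10 faults.
4 frames: F F F F . . F F F F F F F → 11 faults.
11 > 10: adding a frame increased faults — Belady's anomaly.

10, 11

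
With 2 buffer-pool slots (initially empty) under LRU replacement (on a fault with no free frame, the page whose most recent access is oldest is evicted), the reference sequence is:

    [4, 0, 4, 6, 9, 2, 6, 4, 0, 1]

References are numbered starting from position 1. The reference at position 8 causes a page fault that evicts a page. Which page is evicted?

pos 1: 4 -> miss, frames [4]
pos 2: 0 -> miss, frames [4, 0]
pos 3: 4 -> hit
pos 4: 6 -> miss, evict 0, frames [4, 6]
pos 5: 9 -> miss, evict 4, frames [6, 9]
pos 6: 2 -> miss, evict 6, frames [9, 2]
pos 7: 6 -> miss, evict 9, frames [2, 6]
pos 8: 4 -> miss, evict 2, frames [6, 4]
At position 8, page 2 is evicted.

2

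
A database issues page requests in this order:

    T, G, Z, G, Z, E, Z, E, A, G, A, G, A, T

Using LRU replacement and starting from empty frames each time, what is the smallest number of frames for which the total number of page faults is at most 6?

4

f=1: 14 faults
f=2: 7 faults
f=3: 7 faults
f=4: 6 faults
f=5: 5 faults
Smallest f with faults ≤ 6 is 4.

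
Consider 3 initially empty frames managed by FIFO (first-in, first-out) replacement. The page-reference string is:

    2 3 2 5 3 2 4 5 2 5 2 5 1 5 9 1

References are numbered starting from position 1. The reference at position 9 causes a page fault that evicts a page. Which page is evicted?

pos 1: 2 -> miss, frames [2]
pos 2: 3 -> miss, frames [2, 3]
pos 3: 2 -> hit
pos 4: 5 -> miss, frames [2, 3, 5]
pos 5: 3 -> hit
pos 6: 2 -> hit
pos 7: 4 -> miss, evict 2, frames [3, 5, 4]
pos 8: 5 -> hit
pos 9: 2 -> miss, evict 3, frames [5, 4, 2]
At position 9, page 3 is evicted.

3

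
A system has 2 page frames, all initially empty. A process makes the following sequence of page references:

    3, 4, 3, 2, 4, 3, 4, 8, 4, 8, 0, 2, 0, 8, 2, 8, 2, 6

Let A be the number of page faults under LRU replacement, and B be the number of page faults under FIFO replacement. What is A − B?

1

Under LRU: F F . F F F . F . . F F . F F . . F → 11 faults.
Under FIFO: F F . F . F F F . . F F . F . . . F → 10 faults.
A − B = 11 − 10 = 1.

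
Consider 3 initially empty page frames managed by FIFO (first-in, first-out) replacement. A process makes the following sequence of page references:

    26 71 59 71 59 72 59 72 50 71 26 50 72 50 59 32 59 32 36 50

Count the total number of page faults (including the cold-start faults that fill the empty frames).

13

26 → miss, frames (26)
71 → miss, frames (26 71)
59 → miss, frames (26 71 59)
71 → hit
59 → hit
72 → miss, evict 26, frames (71 59 72)
59 → hit
72 → hit
50 → miss, evict 71, frames (59 72 50)
71 → miss, evict 59, frames (72 50 71)
26 → miss, evict 72, frames (50 71 26)
50 → hit
72 → miss, evict 50, frames (71 26 72)
50 → miss, evict 71, frames (26 72 50)
59 → miss, evict 26, frames (72 50 59)
32 → miss, evict 72, frames (50 59 32)
59 → hit
32 → hit
36 → miss, evict 50, frames (59 32 36)
50 → miss, evict 59, frames (32 36 50)
Page faults: 13.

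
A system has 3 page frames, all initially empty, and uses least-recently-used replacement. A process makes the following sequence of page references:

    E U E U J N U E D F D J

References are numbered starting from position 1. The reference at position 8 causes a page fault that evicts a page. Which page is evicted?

pos 1: E → fault, frames [E]
pos 2: U → fault, frames [E, U]
pos 3: E → hit
pos 4: U → hit
pos 5: J → fault, frames [E, U, J]
pos 6: N → fault, evict E, frames [U, J, N]
pos 7: U → hit
pos 8: E → fault, evict J, frames [N, U, E]
At position 8, page J is evicted.

J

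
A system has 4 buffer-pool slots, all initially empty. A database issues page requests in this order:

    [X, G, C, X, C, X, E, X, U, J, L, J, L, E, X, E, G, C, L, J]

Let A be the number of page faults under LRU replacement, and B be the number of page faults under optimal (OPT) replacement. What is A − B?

4

Under LRU: F F F . . . F . F F F . . F F . F F F F → 13 faults.
Under OPT: F F F . . . F . F F F . . . . . F F . . → 9 faults.
A − B = 13 − 9 = 4.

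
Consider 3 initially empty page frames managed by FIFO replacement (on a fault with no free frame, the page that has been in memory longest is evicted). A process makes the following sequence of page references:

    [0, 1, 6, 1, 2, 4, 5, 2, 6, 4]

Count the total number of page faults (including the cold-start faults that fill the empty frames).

7

0 → miss, frames [0]
1 → miss, frames [0, 1]
6 → miss, frames [0, 1, 6]
1 → hit
2 → miss, evict 0, frames [1, 6, 2]
4 → miss, evict 1, frames [6, 2, 4]
5 → miss, evict 6, frames [2, 4, 5]
2 → hit
6 → miss, evict 2, frames [4, 5, 6]
4 → hit
Page faults: 7.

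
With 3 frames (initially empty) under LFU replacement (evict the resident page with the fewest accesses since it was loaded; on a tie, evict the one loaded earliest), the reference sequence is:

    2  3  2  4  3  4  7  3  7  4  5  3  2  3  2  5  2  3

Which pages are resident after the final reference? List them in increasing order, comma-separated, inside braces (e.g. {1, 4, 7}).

{2, 3, 4}

2 -> miss, frames (2)
3 -> miss, frames (2 3)
2 -> hit
4 -> miss, frames (2 3 4)
3 -> hit
4 -> hit
7 -> miss, evict 2, frames (3 4 7)
3 -> hit
7 -> hit
4 -> hit
5 -> miss, evict 7, frames (3 4 5)
3 -> hit
2 -> miss, evict 5, frames (3 4 2)
3 -> hit
2 -> hit
5 -> miss, evict 2, frames (3 4 5)
2 -> miss, evict 5, frames (3 4 2)
3 -> hit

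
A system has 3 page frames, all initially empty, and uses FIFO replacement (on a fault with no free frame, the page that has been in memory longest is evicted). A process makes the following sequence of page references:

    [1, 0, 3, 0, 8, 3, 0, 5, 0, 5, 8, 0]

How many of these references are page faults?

1 → fault, frames (1)
0 → fault, frames (1 0)
3 → fault, frames (1 0 3)
0 → hit
8 → fault, evict 1, frames (0 3 8)
3 → hit
0 → hit
5 → fault, evict 0, frames (3 8 5)
0 → fault, evict 3, frames (8 5 0)
5 → hit
8 → hit
0 → hit
Page faults: 6.

6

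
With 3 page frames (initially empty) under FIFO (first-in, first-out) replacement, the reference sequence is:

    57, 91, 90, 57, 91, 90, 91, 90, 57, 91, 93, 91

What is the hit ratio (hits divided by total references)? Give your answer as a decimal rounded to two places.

0.67

57 -> miss, frames [57]
91 -> miss, frames [57, 91]
90 -> miss, frames [57, 91, 90]
57 -> hit
91 -> hit
90 -> hit
91 -> hit
90 -> hit
57 -> hit
91 -> hit
93 -> miss, evict 57, frames [91, 90, 93]
91 -> hit
Hits: 8 of 12 references → 8/12 = 0.6667.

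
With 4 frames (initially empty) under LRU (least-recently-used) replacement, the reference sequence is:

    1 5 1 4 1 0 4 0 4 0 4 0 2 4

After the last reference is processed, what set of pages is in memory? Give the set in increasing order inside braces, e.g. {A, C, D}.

1: miss, frames {1}
5: miss, frames {1,5}
1: hit
4: miss, frames {5,1,4}
1: hit
0: miss, frames {5,4,1,0}
4: hit
0: hit
4: hit
0: hit
4: hit
0: hit
2: miss, evict 5, frames {1,4,0,2}
4: hit

{0, 1, 2, 4}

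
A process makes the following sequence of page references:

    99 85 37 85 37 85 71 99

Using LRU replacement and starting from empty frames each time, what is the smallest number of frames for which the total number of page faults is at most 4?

4

f=1: 8 faults
f=2: 5 faults
f=3: 5 faults
f=4: 4 faults
Smallest f with faults ≤ 4 is 4.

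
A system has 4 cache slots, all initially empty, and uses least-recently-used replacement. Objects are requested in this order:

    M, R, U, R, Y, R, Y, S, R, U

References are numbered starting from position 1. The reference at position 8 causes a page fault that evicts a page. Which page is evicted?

pos 1: M → miss, frames [M]
pos 2: R → miss, frames [M, R]
pos 3: U → miss, frames [M, R, U]
pos 4: R → hit
pos 5: Y → miss, frames [M, U, R, Y]
pos 6: R → hit
pos 7: Y → hit
pos 8: S → miss, evict M, frames [U, R, Y, S]
At position 8, page M is evicted.

M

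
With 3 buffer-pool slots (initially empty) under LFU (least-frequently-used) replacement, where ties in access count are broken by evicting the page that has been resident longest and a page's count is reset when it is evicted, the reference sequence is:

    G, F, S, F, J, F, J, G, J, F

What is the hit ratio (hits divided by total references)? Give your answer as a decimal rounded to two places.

0.50

G → fault, frames (G)
F → fault, frames (G F)
S → fault, frames (G F S)
F → hit
J → fault, evict G, frames (F S J)
F → hit
J → hit
G → fault, evict S, frames (F J G)
J → hit
F → hit
Hits: 5 of 10 references → 5/10 = 0.5000.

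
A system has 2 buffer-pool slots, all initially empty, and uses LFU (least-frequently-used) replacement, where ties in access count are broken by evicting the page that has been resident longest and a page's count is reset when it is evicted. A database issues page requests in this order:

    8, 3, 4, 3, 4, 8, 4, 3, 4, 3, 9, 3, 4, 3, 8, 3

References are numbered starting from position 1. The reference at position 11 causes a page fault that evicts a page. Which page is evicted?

pos 1: 8 → miss, frames (8)
pos 2: 3 → miss, frames (8 3)
pos 3: 4 → miss, evict 8, frames (3 4)
pos 4: 3 → hit
pos 5: 4 → hit
pos 6: 8 → miss, evict 3, frames (4 8)
pos 7: 4 → hit
pos 8: 3 → miss, evict 8, frames (4 3)
pos 9: 4 → hit
pos 10: 3 → hit
pos 11: 9 → miss, evict 3, frames (4 9)
At position 11, page 3 is evicted.

3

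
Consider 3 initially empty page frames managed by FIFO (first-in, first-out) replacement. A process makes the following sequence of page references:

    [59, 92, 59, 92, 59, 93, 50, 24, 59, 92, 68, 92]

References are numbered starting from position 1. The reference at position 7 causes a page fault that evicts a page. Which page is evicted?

59

pos 1: 59 -> fault, frames [59]
pos 2: 92 -> fault, frames [59, 92]
pos 3: 59 -> hit
pos 4: 92 -> hit
pos 5: 59 -> hit
pos 6: 93 -> fault, frames [59, 92, 93]
pos 7: 50 -> fault, evict 59, frames [92, 93, 50]
At position 7, page 59 is evicted.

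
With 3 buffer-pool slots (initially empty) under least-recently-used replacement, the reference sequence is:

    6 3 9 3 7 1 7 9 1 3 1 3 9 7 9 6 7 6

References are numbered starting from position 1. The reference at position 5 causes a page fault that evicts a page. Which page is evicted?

pos 1: 6 → fault, frames (6)
pos 2: 3 → fault, frames (6 3)
pos 3: 9 → fault, frames (6 3 9)
pos 4: 3 → hit
pos 5: 7 → fault, evict 6, frames (9 3 7)
At position 5, page 6 is evicted.

6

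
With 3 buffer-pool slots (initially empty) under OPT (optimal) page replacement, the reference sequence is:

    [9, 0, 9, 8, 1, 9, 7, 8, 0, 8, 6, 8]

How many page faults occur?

7

9 → miss, frames [9]
0 → miss, frames [9, 0]
9 → hit
8 → miss, frames [9, 0, 8]
1 → miss, evict 0, frames [9, 8, 1]
9 → hit
7 → miss, evict 1, frames [9, 8, 7]
8 → hit
0 → miss, evict 7, frames [9, 8, 0]
8 → hit
6 → miss, evict 0, frames [9, 8, 6]
8 → hit
Page faults: 7.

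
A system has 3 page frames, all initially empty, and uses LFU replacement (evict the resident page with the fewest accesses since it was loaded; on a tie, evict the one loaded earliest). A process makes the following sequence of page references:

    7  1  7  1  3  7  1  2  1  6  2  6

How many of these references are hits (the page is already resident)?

5

7: fault, frames {7}
1: fault, frames {7,1}
7: hit
1: hit
3: fault, frames {7,1,3}
7: hit
1: hit
2: fault, evict 3, frames {7,1,2}
1: hit
6: fault, evict 2, frames {7,1,6}
2: fault, evict 6, frames {7,1,2}
6: fault, evict 2, frames {7,1,6}
Hits: 5.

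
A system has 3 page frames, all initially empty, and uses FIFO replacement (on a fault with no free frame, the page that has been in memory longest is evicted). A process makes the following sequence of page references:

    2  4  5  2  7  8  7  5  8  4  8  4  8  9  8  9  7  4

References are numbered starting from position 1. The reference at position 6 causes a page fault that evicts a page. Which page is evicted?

pos 1: 2 -> fault, frames {2}
pos 2: 4 -> fault, frames {2,4}
pos 3: 5 -> fault, frames {2,4,5}
pos 4: 2 -> hit
pos 5: 7 -> fault, evict 2, frames {4,5,7}
pos 6: 8 -> fault, evict 4, frames {5,7,8}
At position 6, page 4 is evicted.

4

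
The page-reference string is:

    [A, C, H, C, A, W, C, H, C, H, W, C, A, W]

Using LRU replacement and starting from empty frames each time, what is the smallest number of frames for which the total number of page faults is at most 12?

2

f=1: 14 faults
f=2: 11 faults
f=3: 6 faults
f=4: 4 faults
Smallest f with faults ≤ 12 is 2.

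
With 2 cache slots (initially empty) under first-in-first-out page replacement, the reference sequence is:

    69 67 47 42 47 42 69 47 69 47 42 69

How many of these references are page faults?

8

69 → fault, frames {69}
67 → fault, frames {69,67}
47 → fault, evict 69, frames {67,47}
42 → fault, evict 67, frames {47,42}
47 → hit
42 → hit
69 → fault, evict 47, frames {42,69}
47 → fault, evict 42, frames {69,47}
69 → hit
47 → hit
42 → fault, evict 69, frames {47,42}
69 → fault, evict 47, frames {42,69}
Page faults: 8.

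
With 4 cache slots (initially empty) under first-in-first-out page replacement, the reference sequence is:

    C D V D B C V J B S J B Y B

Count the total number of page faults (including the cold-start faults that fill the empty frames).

7

C -> miss, frames {C}
D -> miss, frames {C,D}
V -> miss, frames {C,D,V}
D -> hit
B -> miss, frames {C,D,V,B}
C -> hit
V -> hit
J -> miss, evict C, frames {D,V,B,J}
B -> hit
S -> miss, evict D, frames {V,B,J,S}
J -> hit
B -> hit
Y -> miss, evict V, frames {B,J,S,Y}
B -> hit
Page faults: 7.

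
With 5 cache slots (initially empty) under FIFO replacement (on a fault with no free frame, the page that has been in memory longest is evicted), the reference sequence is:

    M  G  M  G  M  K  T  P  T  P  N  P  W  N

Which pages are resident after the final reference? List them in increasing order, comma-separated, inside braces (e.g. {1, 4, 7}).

M: fault, frames [M]
G: fault, frames [M, G]
M: hit
G: hit
M: hit
K: fault, frames [M, G, K]
T: fault, frames [M, G, K, T]
P: fault, frames [M, G, K, T, P]
T: hit
P: hit
N: fault, evict M, frames [G, K, T, P, N]
P: hit
W: fault, evict G, frames [K, T, P, N, W]
N: hit

{K, N, P, T, W}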